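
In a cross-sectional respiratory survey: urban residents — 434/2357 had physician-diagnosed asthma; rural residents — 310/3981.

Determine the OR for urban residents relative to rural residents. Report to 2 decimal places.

odds, urban residents = 434/1923 = 0.2257
odds, rural residents = 310/3671 = 0.0844
OR = 0.2257 / 0.0844 = 2.67

OR ≈ 2.67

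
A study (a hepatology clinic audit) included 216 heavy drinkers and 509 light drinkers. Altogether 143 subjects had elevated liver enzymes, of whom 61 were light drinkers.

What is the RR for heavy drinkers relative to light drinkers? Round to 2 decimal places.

3.17

heavy drinkers with the outcome: 143 − 61 = 82
heavy drinkers without the outcome: 216 − 82 = 134
light drinkers without the outcome: 509 − 61 = 448
risk, heavy drinkers = 82/216 = 0.3796
risk, light drinkers = 61/509 = 0.1198
RR = 0.3796 / 0.1198 = 3.17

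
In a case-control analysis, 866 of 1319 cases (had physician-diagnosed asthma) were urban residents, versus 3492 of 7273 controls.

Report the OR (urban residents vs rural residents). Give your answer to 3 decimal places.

OR = (866 × 3781) / (3492 × 453) = 3274346/1581876 ≈ 2.070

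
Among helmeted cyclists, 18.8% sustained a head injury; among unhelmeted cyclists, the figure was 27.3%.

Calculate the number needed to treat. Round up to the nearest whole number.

absolute risk difference = 0.085000
1 / 0.085000 = 11.765 → round up → 12

12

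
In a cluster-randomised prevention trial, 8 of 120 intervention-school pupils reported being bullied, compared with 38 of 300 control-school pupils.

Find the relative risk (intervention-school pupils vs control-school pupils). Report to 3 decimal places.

0.526

risk, intervention-school pupils = 8/120 = 0.0667
risk, control-school pupils = 38/300 = 0.1267
RR = 0.0667 / 0.1267 = 0.526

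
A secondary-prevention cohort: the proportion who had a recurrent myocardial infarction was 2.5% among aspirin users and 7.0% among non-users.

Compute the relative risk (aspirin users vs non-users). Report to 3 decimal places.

RR = 0.02500 / 0.07000 = 0.357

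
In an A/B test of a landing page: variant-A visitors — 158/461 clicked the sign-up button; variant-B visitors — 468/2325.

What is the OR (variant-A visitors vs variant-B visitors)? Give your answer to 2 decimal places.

OR = (158 × 1857) / (303 × 468) = 293406/141804 ≈ 2.07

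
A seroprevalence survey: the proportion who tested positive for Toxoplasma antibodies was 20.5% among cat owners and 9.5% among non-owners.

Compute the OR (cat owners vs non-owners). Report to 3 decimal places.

odds, cat owners = 0.2050/0.7950 = 0.2579
odds, non-owners = 0.0950/0.9050 = 0.1050
OR = 0.2579 / 0.1050 = 2.456

2.456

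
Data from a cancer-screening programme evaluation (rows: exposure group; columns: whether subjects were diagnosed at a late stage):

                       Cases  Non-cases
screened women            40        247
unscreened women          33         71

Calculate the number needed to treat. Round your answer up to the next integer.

risk, screened women = 40/287 = 0.139373
risk, unscreened women = 33/104 = 0.317308
absolute risk difference = 0.177935
1 / 0.177935 = 5.620 → round up → 6

6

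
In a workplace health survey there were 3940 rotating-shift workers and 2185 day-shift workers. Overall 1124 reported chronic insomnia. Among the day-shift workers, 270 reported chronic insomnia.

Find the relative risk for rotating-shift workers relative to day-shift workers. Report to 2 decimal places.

1.75

rotating-shift workers with the outcome: 1124 − 270 = 854
rotating-shift workers without the outcome: 3940 − 854 = 3086
day-shift workers without the outcome: 2185 − 270 = 1915
risk, rotating-shift workers = 854/3940 = 0.2168
risk, day-shift workers = 270/2185 = 0.1236
RR = 0.2168 / 0.1236 = 1.75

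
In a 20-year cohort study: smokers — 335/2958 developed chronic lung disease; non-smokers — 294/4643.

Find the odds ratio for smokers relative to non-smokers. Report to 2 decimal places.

OR = (335 × 4349) / (2623 × 294) = 1456915/771162 ≈ 1.89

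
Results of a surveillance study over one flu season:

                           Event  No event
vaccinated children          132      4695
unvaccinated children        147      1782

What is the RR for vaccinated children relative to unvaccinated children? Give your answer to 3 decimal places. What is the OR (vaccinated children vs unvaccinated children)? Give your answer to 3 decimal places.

risk, vaccinated children = 132/4827 = 0.02735
risk, unvaccinated children = 147/1929 = 0.07621
RR = 0.02735 / 0.07621 = 0.359
OR = (132 × 1782) / (4695 × 147) = 235224/690165 ≈ 0.341

RR = 0.359; OR = 0.341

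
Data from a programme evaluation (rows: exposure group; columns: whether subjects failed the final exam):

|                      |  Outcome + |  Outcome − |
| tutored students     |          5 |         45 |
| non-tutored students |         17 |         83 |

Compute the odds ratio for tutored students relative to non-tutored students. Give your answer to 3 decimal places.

OR = (5 × 83) / (45 × 17) = 415/765 ≈ 0.542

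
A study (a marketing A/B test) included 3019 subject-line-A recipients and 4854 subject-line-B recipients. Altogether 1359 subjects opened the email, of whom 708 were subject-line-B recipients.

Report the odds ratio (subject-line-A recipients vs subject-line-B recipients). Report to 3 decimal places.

1.610

subject-line-A recipients with the outcome: 1359 − 708 = 651
subject-line-A recipients without the outcome: 3019 − 651 = 2368
subject-line-B recipients without the outcome: 4854 − 708 = 4146
OR = (651 × 4146) / (2368 × 708) = 2699046/1676544 ≈ 1.610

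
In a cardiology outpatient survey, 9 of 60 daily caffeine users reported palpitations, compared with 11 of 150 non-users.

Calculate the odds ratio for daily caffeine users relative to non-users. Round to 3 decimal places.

OR = (9 × 139) / (51 × 11) = 1251/561 ≈ 2.230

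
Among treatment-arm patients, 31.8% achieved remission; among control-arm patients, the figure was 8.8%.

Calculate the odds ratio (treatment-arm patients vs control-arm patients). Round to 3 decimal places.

odds, treatment-arm patients = 0.3180/0.6820 = 0.4663
odds, control-arm patients = 0.0880/0.9120 = 0.0965
OR = 0.4663 / 0.0965 = 4.832

OR: 4.832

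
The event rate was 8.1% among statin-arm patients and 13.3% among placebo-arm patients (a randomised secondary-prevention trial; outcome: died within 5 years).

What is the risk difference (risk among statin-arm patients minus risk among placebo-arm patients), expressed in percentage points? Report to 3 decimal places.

-5.200

risk difference = 0.0810 − 0.1330 = -0.0520 → -5.200 percentage points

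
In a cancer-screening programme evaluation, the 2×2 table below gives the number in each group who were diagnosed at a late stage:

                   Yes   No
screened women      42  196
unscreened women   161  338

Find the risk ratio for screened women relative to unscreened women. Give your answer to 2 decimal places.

RR: 0.55

risk, screened women = 42/238 = 0.1765
risk, unscreened women = 161/499 = 0.3226
RR = 0.1765 / 0.3226 = 0.55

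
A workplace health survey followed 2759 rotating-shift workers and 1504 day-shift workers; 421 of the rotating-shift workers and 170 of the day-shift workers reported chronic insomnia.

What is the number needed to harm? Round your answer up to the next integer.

risk, rotating-shift workers = 421/2759 = 0.152592
risk, day-shift workers = 170/1504 = 0.113032
absolute risk difference = 0.039560
1 / 0.039560 = 25.278 → round up → 26

NNH = 26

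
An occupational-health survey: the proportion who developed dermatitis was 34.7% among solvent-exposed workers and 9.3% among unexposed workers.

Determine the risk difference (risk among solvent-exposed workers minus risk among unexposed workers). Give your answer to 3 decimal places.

risk difference = 0.3470 − 0.0930 = 0.254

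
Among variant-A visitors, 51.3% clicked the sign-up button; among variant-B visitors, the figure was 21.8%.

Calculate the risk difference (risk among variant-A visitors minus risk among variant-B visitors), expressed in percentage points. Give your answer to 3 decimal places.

RD ≈ 29.500

risk difference = 0.5130 − 0.2180 = 0.2950 → 29.500 percentage points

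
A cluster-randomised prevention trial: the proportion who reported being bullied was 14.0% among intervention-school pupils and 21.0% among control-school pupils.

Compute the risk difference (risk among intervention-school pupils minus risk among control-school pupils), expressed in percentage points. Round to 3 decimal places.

risk difference = 0.1400 − 0.2100 = -0.0700 → -7.000 percentage points

RD ≈ -7.000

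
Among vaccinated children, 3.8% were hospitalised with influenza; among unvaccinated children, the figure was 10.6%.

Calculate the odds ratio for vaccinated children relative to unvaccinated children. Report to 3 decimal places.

OR: 0.333

odds, vaccinated children = 0.03800/0.96200 = 0.03950
odds, unvaccinated children = 0.10600/0.89400 = 0.11857
OR = 0.03950 / 0.11857 = 0.333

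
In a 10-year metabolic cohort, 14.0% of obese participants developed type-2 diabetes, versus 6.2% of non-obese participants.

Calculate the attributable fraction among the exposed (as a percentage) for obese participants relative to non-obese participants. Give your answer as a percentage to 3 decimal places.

AR% = (0.1400 − 0.0620) / 0.1400 = 0.5571 → 55.714%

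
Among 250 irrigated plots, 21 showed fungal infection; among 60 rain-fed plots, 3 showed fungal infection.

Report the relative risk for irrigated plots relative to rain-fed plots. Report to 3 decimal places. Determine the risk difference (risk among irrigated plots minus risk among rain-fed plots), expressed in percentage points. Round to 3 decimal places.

RR = 1.680; RD = 3.400

risk, irrigated plots = 21/250 = 0.0840
risk, rain-fed plots = 3/60 = 0.0500
RR = 0.0840 / 0.0500 = 1.680
risk difference = 0.0840 − 0.0500 = 0.0340 → 3.400 percentage points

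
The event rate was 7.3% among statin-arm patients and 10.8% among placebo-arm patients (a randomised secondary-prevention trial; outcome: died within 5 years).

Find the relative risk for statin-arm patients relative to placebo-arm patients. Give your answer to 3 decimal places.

RR = 0.0730 / 0.1080 = 0.676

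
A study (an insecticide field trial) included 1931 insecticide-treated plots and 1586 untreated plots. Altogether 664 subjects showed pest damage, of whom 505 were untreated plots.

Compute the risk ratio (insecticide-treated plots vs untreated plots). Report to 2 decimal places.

0.26

insecticide-treated plots with the outcome: 664 − 505 = 159
insecticide-treated plots without the outcome: 1931 − 159 = 1772
untreated plots without the outcome: 1586 − 505 = 1081
risk, insecticide-treated plots = 159/1931 = 0.0823
risk, untreated plots = 505/1586 = 0.3184
RR = 0.0823 / 0.3184 = 0.26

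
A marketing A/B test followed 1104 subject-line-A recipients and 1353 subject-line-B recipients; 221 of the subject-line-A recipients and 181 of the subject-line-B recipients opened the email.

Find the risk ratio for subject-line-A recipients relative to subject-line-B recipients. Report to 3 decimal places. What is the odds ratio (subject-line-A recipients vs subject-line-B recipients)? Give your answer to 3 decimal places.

risk, subject-line-A recipients = 221/1104 = 0.2002
risk, subject-line-B recipients = 181/1353 = 0.1338
RR = 0.2002 / 0.1338 = 1.496
odds, subject-line-A recipients = 221/883 = 0.2503
odds, subject-line-B recipients = 181/1172 = 0.1544
OR = 0.2503 / 0.1544 = 1.621

RR = 1.496; OR = 1.621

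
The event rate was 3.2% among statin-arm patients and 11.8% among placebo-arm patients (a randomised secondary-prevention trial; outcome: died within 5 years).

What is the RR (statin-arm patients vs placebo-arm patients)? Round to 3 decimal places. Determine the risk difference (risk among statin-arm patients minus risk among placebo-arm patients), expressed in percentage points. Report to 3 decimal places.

RR = 0.03200 / 0.11800 = 0.271
risk difference = 0.03200 − 0.11800 = -0.08600 → -8.600 percentage points

RR = 0.271; RD = -8.600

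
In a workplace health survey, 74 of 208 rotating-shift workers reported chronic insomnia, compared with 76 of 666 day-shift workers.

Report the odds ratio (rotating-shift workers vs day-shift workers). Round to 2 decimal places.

odds, rotating-shift workers = 74/134 = 0.5522
odds, day-shift workers = 76/590 = 0.1288
OR = 0.5522 / 0.1288 = 4.29

OR = 4.29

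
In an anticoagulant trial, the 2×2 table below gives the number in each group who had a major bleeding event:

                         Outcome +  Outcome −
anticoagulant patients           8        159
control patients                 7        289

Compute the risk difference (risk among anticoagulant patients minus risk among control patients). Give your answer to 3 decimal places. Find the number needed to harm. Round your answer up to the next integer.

risk, anticoagulant patients = 8/167 = 0.04790
risk, control patients = 7/296 = 0.02365
risk difference = 0.04790 − 0.02365 = 0.024
absolute risk difference = 0.024256
1 / 0.024256 = 41.227 → round up → 42

RD = 0.024; NNH = 42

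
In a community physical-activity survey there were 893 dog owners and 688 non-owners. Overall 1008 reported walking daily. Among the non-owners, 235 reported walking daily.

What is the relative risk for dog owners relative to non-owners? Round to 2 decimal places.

RR = 2.53

dog owners with the outcome: 1008 − 235 = 773
dog owners without the outcome: 893 − 773 = 120
non-owners without the outcome: 688 − 235 = 453
risk, dog owners = 773/893 = 0.8656
risk, non-owners = 235/688 = 0.3416
RR = 0.8656 / 0.3416 = 2.53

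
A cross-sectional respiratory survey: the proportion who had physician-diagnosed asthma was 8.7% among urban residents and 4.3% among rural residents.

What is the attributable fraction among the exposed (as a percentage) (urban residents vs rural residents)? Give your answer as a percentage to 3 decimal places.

AR% = (0.08700 − 0.04300) / 0.08700 = 0.5057 → 50.575%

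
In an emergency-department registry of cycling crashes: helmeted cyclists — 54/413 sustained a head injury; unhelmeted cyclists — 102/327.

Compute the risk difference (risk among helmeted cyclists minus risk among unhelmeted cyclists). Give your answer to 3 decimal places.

risk, helmeted cyclists = 54/413 = 0.1308
risk, unhelmeted cyclists = 102/327 = 0.3119
risk difference = 0.1308 − 0.3119 = -0.181

RD ≈ -0.181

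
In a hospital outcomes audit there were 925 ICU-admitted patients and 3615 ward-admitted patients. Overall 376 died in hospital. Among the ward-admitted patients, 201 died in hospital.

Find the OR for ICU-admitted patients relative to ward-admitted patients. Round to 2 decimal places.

ICU-admitted patients with the outcome: 376 − 201 = 175
ICU-admitted patients without the outcome: 925 − 175 = 750
ward-admitted patients without the outcome: 3615 − 201 = 3414
OR = (175 × 3414) / (750 × 201) = 597450/150750 ≈ 3.96

3.96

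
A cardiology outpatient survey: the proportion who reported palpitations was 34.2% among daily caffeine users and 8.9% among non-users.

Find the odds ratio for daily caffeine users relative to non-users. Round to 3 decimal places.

odds, daily caffeine users = 0.3420/0.6580 = 0.5198
odds, non-users = 0.0890/0.9110 = 0.0977
OR = 0.5198 / 0.0977 = 5.320

OR ≈ 5.320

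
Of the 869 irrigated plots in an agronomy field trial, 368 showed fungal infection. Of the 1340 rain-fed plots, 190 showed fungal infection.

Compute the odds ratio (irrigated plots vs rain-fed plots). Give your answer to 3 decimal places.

OR = (368 × 1150) / (501 × 190) = 423200/95190 ≈ 4.446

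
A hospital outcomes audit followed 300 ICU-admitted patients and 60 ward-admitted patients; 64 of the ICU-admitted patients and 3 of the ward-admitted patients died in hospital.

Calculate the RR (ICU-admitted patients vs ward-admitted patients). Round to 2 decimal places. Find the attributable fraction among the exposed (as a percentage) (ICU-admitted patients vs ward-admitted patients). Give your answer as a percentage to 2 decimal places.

risk, ICU-admitted patients = 64/300 = 0.2133
risk, ward-admitted patients = 3/60 = 0.0500
RR = 0.2133 / 0.0500 = 4.27
AR% = (0.2133 − 0.0500) / 0.2133 = 0.7656 → 76.56%

RR = 4.27; AR% = 76.56%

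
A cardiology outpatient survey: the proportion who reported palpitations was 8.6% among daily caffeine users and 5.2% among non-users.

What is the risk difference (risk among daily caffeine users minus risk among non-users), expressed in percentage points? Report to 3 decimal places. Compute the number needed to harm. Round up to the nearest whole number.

risk difference = 0.0860 − 0.0520 = 0.0340 → 3.400 percentage points
absolute risk difference = 0.034000
1 / 0.034000 = 29.412 → round up → 30

RD = 3.400; NNH = 30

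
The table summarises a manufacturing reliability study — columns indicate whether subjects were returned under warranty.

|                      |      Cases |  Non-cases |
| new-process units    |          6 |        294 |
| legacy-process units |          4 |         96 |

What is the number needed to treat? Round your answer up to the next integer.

NNT ≈ 50

risk, new-process units = 6/300 = 0.020000
risk, legacy-process units = 4/100 = 0.040000
absolute risk difference = 0.020000
1 / 0.020000 = 50.000 → round up → 50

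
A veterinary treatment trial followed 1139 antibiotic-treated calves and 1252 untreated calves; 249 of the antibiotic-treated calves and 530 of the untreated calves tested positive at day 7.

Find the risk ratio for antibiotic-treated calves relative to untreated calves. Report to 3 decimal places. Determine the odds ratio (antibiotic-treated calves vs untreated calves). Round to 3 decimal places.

RR = 0.516; OR = 0.381

risk, antibiotic-treated calves = 249/1139 = 0.2186
risk, untreated calves = 530/1252 = 0.4233
RR = 0.2186 / 0.4233 = 0.516
OR = (249 × 722) / (890 × 530) = 179778/471700 ≈ 0.381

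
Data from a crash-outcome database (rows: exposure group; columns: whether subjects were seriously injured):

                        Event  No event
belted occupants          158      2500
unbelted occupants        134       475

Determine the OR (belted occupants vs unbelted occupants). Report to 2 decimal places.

odds, belted occupants = 158/2500 = 0.0632
odds, unbelted occupants = 134/475 = 0.2821
OR = 0.0632 / 0.2821 = 0.22

OR = 0.22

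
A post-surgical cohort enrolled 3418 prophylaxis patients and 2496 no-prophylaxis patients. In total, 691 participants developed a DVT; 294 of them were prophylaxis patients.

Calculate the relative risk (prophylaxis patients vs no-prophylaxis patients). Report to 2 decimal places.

0.54

prophylaxis patients without the outcome: 3418 − 294 = 3124
no-prophylaxis patients with the outcome: 691 − 294 = 397
no-prophylaxis patients without the outcome: 2496 − 397 = 2099
risk, prophylaxis patients = 294/3418 = 0.0860
risk, no-prophylaxis patients = 397/2496 = 0.1591
RR = 0.0860 / 0.1591 = 0.54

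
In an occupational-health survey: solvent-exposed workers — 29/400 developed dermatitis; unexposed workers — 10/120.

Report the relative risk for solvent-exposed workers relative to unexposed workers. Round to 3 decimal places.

risk, solvent-exposed workers = 29/400 = 0.0725
risk, unexposed workers = 10/120 = 0.0833
RR = 0.0725 / 0.0833 = 0.870

0.870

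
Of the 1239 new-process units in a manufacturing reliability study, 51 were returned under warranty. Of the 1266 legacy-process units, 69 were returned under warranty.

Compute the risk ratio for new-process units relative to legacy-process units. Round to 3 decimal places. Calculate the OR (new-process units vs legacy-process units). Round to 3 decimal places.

RR = 0.755; OR = 0.745

risk, new-process units = 51/1239 = 0.04116
risk, legacy-process units = 69/1266 = 0.05450
RR = 0.04116 / 0.05450 = 0.755
OR = (51 × 1197) / (1188 × 69) = 61047/81972 ≈ 0.745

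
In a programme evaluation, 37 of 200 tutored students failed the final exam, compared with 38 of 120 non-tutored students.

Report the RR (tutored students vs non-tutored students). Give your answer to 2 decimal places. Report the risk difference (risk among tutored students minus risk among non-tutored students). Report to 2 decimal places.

RR = 0.58; RD = -0.13

risk, tutored students = 37/200 = 0.1850
risk, non-tutored students = 38/120 = 0.3167
RR = 0.1850 / 0.3167 = 0.58
risk difference = 0.1850 − 0.3167 = -0.13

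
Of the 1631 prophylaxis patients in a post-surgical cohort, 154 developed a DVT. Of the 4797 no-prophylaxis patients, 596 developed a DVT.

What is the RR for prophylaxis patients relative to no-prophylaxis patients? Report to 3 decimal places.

RR: 0.760

risk, prophylaxis patients = 154/1631 = 0.0944
risk, no-prophylaxis patients = 596/4797 = 0.1242
RR = 0.0944 / 0.1242 = 0.760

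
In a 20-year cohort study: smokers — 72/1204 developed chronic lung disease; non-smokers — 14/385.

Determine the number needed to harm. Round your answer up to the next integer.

risk, smokers = 72/1204 = 0.059801
risk, non-smokers = 14/385 = 0.036364
absolute risk difference = 0.023437
1 / 0.023437 = 42.668 → round up → 43

NNH ≈ 43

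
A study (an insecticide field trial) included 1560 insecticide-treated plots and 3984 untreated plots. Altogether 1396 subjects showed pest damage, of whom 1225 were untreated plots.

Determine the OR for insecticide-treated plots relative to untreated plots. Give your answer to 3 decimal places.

OR ≈ 0.277

insecticide-treated plots with the outcome: 1396 − 1225 = 171
insecticide-treated plots without the outcome: 1560 − 171 = 1389
untreated plots without the outcome: 3984 − 1225 = 2759
OR = (171 × 2759) / (1389 × 1225) = 471789/1701525 ≈ 0.277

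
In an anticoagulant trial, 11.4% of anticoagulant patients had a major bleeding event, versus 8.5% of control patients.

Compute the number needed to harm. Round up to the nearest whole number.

absolute risk difference = 0.029000
1 / 0.029000 = 34.483 → round up → 35

35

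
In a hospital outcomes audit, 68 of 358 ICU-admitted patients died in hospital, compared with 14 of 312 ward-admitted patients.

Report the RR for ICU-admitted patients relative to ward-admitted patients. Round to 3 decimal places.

risk, ICU-admitted patients = 68/358 = 0.18994
risk, ward-admitted patients = 14/312 = 0.04487
RR = 0.18994 / 0.04487 = 4.233

4.233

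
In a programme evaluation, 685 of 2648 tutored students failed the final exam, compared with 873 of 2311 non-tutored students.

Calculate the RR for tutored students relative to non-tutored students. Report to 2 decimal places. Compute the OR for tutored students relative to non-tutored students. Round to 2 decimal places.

RR = 0.68; OR = 0.57

risk, tutored students = 685/2648 = 0.2587
risk, non-tutored students = 873/2311 = 0.3778
RR = 0.2587 / 0.3778 = 0.68
OR = (685 × 1438) / (1963 × 873) = 985030/1713699 ≈ 0.57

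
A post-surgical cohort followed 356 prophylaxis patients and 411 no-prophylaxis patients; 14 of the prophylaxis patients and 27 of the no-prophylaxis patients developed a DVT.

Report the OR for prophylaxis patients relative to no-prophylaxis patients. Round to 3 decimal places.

OR = (14 × 384) / (342 × 27) = 5376/9234 ≈ 0.582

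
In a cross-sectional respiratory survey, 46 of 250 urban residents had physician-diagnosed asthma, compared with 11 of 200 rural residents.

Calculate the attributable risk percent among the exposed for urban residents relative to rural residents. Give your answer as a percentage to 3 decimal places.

risk, urban residents = 46/250 = 0.1840
risk, rural residents = 11/200 = 0.0550
AR% = (0.1840 − 0.0550) / 0.1840 = 0.7011 → 70.109%

AR% = 70.109%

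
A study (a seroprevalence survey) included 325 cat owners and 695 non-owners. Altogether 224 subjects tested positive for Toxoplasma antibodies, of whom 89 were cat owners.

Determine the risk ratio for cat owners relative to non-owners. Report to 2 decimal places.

cat owners without the outcome: 325 − 89 = 236
non-owners with the outcome: 224 − 89 = 135
non-owners without the outcome: 695 − 135 = 560
risk, cat owners = 89/325 = 0.2738
risk, non-owners = 135/695 = 0.1942
RR = 0.2738 / 0.1942 = 1.41

1.41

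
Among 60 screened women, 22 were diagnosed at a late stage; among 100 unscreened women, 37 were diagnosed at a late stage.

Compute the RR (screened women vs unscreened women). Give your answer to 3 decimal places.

risk, screened women = 22/60 = 0.3667
risk, unscreened women = 37/100 = 0.3700
RR = 0.3667 / 0.3700 = 0.991

0.991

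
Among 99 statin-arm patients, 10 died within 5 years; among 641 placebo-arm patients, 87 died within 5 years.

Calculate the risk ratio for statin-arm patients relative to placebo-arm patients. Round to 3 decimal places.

RR: 0.744

risk, statin-arm patients = 10/99 = 0.1010
risk, placebo-arm patients = 87/641 = 0.1357
RR = 0.1010 / 0.1357 = 0.744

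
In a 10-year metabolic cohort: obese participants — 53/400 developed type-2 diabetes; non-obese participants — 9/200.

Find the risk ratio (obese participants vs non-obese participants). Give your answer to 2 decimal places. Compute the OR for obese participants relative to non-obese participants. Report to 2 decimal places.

RR = 2.94; OR = 3.24

risk, obese participants = 53/400 = 0.13250
risk, non-obese participants = 9/200 = 0.04500
RR = 0.13250 / 0.04500 = 2.94
OR = (53 × 191) / (347 × 9) = 10123/3123 ≈ 3.24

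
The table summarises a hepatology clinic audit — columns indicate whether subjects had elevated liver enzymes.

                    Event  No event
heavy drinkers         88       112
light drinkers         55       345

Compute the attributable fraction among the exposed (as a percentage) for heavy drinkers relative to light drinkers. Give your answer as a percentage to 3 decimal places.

risk, heavy drinkers = 88/200 = 0.4400
risk, light drinkers = 55/400 = 0.1375
AR% = (0.4400 − 0.1375) / 0.4400 = 0.6875 → 68.750%

68.750%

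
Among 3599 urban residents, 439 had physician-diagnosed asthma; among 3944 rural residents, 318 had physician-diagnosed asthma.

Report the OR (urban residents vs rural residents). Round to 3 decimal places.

odds, urban residents = 439/3160 = 0.1389
odds, rural residents = 318/3626 = 0.0877
OR = 0.1389 / 0.0877 = 1.584

OR = 1.584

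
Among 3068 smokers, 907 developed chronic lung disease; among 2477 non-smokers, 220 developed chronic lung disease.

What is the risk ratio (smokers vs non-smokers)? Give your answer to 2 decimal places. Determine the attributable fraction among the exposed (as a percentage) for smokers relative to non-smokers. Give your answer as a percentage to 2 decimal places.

risk, smokers = 907/3068 = 0.2956
risk, non-smokers = 220/2477 = 0.0888
RR = 0.2956 / 0.0888 = 3.33
AR% = (0.2956 − 0.0888) / 0.2956 = 0.6996 → 69.96%

RR = 3.33; AR% = 69.96%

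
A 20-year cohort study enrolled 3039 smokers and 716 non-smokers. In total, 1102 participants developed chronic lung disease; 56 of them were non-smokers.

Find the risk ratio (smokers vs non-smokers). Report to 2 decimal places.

smokers with the outcome: 1102 − 56 = 1046
smokers without the outcome: 3039 − 1046 = 1993
non-smokers without the outcome: 716 − 56 = 660
risk, smokers = 1046/3039 = 0.3442
risk, non-smokers = 56/716 = 0.0782
RR = 0.3442 / 0.0782 = 4.40

RR: 4.40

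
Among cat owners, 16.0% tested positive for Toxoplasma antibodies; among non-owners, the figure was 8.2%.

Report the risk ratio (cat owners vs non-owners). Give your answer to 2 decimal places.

RR = 0.1600 / 0.0820 = 1.95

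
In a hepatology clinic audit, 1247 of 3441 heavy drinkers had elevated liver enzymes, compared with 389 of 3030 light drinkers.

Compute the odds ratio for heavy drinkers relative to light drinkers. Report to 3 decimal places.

OR = (1247 × 2641) / (2194 × 389) = 3293327/853466 ≈ 3.859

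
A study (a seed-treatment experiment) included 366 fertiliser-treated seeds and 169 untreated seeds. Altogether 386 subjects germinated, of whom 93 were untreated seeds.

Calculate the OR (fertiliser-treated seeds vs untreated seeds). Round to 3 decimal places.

3.280

fertiliser-treated seeds with the outcome: 386 − 93 = 293
fertiliser-treated seeds without the outcome: 366 − 293 = 73
untreated seeds without the outcome: 169 − 93 = 76
odds, fertiliser-treated seeds = 293/73 = 4.0137
odds, untreated seeds = 93/76 = 1.2237
OR = 4.0137 / 1.2237 = 3.280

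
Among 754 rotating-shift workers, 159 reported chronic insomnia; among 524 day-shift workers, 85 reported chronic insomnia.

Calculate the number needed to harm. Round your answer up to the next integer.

NNH ≈ 21

risk, rotating-shift workers = 159/754 = 0.210875
risk, day-shift workers = 85/524 = 0.162214
absolute risk difference = 0.048662
1 / 0.048662 = 20.550 → round up → 21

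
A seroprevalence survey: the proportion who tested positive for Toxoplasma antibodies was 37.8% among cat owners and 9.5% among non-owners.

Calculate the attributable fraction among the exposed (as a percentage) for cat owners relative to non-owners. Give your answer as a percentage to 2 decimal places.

AR% = (0.3780 − 0.0950) / 0.3780 = 0.7487 → 74.87%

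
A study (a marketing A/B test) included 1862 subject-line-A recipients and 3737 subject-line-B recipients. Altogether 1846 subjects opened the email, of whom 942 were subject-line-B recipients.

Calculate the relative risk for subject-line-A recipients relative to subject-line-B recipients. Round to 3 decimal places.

1.926

subject-line-A recipients with the outcome: 1846 − 942 = 904
subject-line-A recipients without the outcome: 1862 − 904 = 958
subject-line-B recipients without the outcome: 3737 − 942 = 2795
risk, subject-line-A recipients = 904/1862 = 0.4855
risk, subject-line-B recipients = 942/3737 = 0.2521
RR = 0.4855 / 0.2521 = 1.926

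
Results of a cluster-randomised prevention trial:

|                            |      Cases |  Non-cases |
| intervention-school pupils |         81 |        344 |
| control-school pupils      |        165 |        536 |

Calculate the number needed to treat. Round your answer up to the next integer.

risk, intervention-school pupils = 81/425 = 0.190588
risk, control-school pupils = 165/701 = 0.235378
absolute risk difference = 0.044790
1 / 0.044790 = 22.326 → round up → 23

23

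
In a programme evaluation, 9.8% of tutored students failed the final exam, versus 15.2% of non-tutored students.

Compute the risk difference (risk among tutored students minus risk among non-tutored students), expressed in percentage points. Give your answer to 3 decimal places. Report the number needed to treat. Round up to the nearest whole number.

risk difference = 0.0980 − 0.1520 = -0.0540 → -5.400 percentage points
absolute risk difference = 0.054000
1 / 0.054000 = 18.519 → round up → 19

RD = -5.400; NNT = 19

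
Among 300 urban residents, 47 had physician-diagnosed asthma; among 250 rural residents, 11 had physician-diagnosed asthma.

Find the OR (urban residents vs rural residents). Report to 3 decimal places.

OR = (47 × 239) / (253 × 11) = 11233/2783 ≈ 4.036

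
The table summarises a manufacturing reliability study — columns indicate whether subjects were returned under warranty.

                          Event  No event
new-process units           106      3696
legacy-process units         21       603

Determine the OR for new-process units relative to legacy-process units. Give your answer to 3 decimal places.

OR = (106 × 603) / (3696 × 21) = 63918/77616 ≈ 0.824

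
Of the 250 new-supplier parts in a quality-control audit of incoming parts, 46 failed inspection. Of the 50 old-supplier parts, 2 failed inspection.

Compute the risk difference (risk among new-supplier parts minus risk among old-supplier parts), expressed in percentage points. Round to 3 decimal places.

risk, new-supplier parts = 46/250 = 0.18400
risk, old-supplier parts = 2/50 = 0.04000
risk difference = 0.18400 − 0.04000 = 0.14400 → 14.400 percentage points

14.400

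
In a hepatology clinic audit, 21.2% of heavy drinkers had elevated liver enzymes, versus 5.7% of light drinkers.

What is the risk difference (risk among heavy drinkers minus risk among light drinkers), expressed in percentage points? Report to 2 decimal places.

risk difference = 0.2120 − 0.0570 = 0.1550 → 15.50 percentage points

RD = 15.50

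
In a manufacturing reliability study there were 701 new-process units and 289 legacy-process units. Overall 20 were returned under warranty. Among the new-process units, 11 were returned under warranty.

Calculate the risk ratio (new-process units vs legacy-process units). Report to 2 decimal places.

0.50

new-process units without the outcome: 701 − 11 = 690
legacy-process units with the outcome: 20 − 11 = 9
legacy-process units without the outcome: 289 − 9 = 280
risk, new-process units = 11/701 = 0.01569
risk, legacy-process units = 9/289 = 0.03114
RR = 0.01569 / 0.03114 = 0.50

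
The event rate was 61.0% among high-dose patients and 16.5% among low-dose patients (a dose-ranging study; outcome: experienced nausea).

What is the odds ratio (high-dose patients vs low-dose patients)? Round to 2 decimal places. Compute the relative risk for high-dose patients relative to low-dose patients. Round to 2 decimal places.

odds, high-dose patients = 0.6100/0.3900 = 1.5641
odds, low-dose patients = 0.1650/0.8350 = 0.1976
OR = 1.5641 / 0.1976 = 7.92
RR = 0.6100 / 0.1650 = 3.70

OR = 7.92; RR = 3.70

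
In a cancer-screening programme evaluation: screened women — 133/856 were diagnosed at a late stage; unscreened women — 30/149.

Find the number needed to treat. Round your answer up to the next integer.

NNT = 22

risk, screened women = 133/856 = 0.155374
risk, unscreened women = 30/149 = 0.201342
absolute risk difference = 0.045968
1 / 0.045968 = 21.754 → round up → 22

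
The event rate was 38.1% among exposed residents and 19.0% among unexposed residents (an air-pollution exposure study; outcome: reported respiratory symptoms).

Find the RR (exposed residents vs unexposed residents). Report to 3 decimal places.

RR = 0.3810 / 0.1900 = 2.005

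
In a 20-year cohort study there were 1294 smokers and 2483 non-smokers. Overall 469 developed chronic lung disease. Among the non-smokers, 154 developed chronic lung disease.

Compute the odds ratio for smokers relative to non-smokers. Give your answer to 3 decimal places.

OR ≈ 4.866

smokers with the outcome: 469 − 154 = 315
smokers without the outcome: 1294 − 315 = 979
non-smokers without the outcome: 2483 − 154 = 2329
OR = (315 × 2329) / (979 × 154) = 733635/150766 ≈ 4.866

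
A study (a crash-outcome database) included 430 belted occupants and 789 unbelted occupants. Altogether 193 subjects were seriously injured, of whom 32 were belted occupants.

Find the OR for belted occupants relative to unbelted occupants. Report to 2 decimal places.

OR: 0.31

belted occupants without the outcome: 430 − 32 = 398
unbelted occupants with the outcome: 193 − 32 = 161
unbelted occupants without the outcome: 789 − 161 = 628
OR = (32 × 628) / (398 × 161) = 20096/64078 ≈ 0.31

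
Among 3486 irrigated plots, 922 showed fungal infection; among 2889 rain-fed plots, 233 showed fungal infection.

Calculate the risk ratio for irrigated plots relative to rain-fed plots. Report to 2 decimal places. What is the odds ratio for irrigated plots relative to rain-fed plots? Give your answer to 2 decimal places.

risk, irrigated plots = 922/3486 = 0.2645
risk, rain-fed plots = 233/2889 = 0.0807
RR = 0.2645 / 0.0807 = 3.28
OR = (922 × 2656) / (2564 × 233) = 2448832/597412 ≈ 4.10

RR = 3.28; OR = 4.10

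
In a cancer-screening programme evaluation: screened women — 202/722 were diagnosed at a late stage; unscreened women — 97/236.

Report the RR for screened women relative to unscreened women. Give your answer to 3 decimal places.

RR = 0.681

risk, screened women = 202/722 = 0.2798
risk, unscreened women = 97/236 = 0.4110
RR = 0.2798 / 0.4110 = 0.681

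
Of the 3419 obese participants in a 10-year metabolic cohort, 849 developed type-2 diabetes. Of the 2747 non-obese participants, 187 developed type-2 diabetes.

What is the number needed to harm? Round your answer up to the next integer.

6

risk, obese participants = 849/3419 = 0.248318
risk, non-obese participants = 187/2747 = 0.068074
absolute risk difference = 0.180244
1 / 0.180244 = 5.548 → round up → 6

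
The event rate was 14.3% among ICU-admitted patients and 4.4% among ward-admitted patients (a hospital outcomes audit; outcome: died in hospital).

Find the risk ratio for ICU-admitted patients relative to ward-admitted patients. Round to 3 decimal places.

RR = 0.14300 / 0.04400 = 3.250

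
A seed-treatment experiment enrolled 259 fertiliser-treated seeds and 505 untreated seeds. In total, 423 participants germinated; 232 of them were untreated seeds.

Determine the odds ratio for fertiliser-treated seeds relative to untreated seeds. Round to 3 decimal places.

3.305

fertiliser-treated seeds with the outcome: 423 − 232 = 191
fertiliser-treated seeds without the outcome: 259 − 191 = 68
untreated seeds without the outcome: 505 − 232 = 273
OR = (191 × 273) / (68 × 232) = 52143/15776 ≈ 3.305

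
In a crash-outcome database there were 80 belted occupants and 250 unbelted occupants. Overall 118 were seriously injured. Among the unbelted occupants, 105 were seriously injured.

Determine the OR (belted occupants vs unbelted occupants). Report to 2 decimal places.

OR: 0.27

belted occupants with the outcome: 118 − 105 = 13
belted occupants without the outcome: 80 − 13 = 67
unbelted occupants without the outcome: 250 − 105 = 145
OR = (13 × 145) / (67 × 105) = 1885/7035 ≈ 0.27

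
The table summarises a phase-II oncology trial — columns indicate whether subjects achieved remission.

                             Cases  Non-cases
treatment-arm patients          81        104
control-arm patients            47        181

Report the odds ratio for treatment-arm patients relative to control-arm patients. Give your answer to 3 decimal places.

OR: 2.999

odds, treatment-arm patients = 81/104 = 0.7788
odds, control-arm patients = 47/181 = 0.2597
OR = 0.7788 / 0.2597 = 2.999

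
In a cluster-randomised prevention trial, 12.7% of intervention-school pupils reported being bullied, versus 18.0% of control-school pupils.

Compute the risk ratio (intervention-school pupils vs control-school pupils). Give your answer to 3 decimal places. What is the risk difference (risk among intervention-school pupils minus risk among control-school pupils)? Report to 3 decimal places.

RR = 0.1270 / 0.1800 = 0.706
risk difference = 0.1270 − 0.1800 = -0.053

RR = 0.706; RD = -0.053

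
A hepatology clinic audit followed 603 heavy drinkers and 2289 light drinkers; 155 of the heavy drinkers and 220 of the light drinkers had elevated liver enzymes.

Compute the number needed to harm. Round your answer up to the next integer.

risk, heavy drinkers = 155/603 = 0.257048
risk, light drinkers = 220/2289 = 0.096112
absolute risk difference = 0.160936
1 / 0.160936 = 6.214 → round up → 7

NNH = 7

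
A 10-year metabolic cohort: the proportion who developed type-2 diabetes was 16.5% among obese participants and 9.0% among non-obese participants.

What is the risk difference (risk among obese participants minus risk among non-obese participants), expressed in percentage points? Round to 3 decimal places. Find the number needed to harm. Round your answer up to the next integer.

RD = 7.500; NNH = 14

risk difference = 0.1650 − 0.0900 = 0.0750 → 7.500 percentage points
absolute risk difference = 0.075000
1 / 0.075000 = 13.333 → round up → 14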